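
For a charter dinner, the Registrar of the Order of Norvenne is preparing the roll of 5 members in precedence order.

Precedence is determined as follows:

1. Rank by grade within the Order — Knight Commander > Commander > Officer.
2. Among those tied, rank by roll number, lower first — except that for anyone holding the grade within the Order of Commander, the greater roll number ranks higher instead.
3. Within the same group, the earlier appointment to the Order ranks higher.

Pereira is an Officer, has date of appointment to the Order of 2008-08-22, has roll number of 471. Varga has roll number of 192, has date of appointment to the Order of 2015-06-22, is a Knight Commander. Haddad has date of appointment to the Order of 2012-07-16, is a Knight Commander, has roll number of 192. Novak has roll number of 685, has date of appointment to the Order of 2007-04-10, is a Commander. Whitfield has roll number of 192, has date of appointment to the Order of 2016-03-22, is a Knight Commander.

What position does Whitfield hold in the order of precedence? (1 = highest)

By grade within the Order: Haddad, Varga and Whitfield (Knight Commander); then Novak (Commander); then Pereira (Officer).
Haddad, Varga and Whitfield all have roll number 192, so the next rule applies.
Among Haddad, Varga and Whitfield, by date of appointment to the Order (earlier first): Haddad (2012-07-16) before Varga (2015-06-22) before Whitfield (2016-03-22).
Order: Haddad, Varga, Whitfield, Novak, Pereira. So position 3.

3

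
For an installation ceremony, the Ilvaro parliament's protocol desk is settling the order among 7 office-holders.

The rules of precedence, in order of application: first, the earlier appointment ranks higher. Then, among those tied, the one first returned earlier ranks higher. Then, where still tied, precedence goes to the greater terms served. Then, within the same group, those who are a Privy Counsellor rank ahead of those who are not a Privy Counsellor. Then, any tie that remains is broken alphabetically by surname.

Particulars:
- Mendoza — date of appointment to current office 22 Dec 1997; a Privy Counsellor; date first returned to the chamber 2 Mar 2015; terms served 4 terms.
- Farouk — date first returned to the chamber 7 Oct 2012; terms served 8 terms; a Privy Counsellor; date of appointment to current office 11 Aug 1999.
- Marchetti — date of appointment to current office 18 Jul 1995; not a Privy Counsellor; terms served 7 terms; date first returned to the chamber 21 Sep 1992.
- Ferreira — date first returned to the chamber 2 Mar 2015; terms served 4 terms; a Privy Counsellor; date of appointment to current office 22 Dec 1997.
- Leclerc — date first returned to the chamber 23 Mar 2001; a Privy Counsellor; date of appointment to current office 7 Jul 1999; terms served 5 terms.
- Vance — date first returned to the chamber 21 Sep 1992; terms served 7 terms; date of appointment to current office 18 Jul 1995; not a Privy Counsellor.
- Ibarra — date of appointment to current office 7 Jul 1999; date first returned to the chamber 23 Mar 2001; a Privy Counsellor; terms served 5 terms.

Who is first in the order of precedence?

By date of appointment to current office (earlier first): Marchetti and Vance (both 18 Jul 1995); then Ferreira and Mendoza (both 22 Dec 1997); then Ibarra and Leclerc (both 7 Jul 1999); then Farouk (11 Aug 1999).
Marchetti and Vance both have date first returned to the chamber 21 Sep 1992, so the next rule applies.
Marchetti and Vance both have terms served 7 terms, so the next rule applies.
Marchetti and Vance are each not a Privy Counsellor, so the next rule applies.
Among Marchetti and Vance, alphabetically by surname: Marchetti before Vance.
Ferreira and Mendoza both have date first returned to the chamber 2 Mar 2015, so the next rule applies.
Ferreira and Mendoza both have terms served 4 terms, so the next rule applies.
Ferreira and Mendoza are each a Privy Counsellor, so the next rule applies.
Among Ferreira and Mendoza, alphabetically by surname: Ferreira before Mendoza.
Ibarra and Leclerc both have date first returned to the chamber 23 Mar 2001, so the next rule applies.
Ibarra and Leclerc both have terms served 5 terms, so the next rule applies.
Ibarra and Leclerc are each a Privy Counsellor, so the next rule applies.
Among Ibarra and Leclerc, alphabetically by surname: Ibarra before Leclerc.
Order: Marchetti, Vance, Ferreira, Mendoza, Ibarra, Leclerc, Farouk.

Marchetti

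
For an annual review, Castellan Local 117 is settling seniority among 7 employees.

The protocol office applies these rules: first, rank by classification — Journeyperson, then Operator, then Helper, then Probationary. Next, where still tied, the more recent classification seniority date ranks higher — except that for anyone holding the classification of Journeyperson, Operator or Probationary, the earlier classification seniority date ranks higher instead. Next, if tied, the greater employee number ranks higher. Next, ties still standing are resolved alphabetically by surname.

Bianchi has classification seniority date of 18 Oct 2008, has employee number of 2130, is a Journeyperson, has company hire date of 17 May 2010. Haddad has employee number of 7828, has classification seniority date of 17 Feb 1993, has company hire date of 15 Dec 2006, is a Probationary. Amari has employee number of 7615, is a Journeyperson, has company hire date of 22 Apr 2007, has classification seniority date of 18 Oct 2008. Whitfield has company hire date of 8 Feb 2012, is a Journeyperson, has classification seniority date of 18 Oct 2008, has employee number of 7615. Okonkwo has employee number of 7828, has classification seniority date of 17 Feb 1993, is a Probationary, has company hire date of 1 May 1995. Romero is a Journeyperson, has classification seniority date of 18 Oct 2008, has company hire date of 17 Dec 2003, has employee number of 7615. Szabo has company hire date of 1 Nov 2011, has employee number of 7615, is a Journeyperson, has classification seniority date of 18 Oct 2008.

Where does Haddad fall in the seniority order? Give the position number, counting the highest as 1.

By classification: Amari, Romero, Szabo, Whitfield and Bianchi (Journeyperson); then Haddad and Okonkwo (Probationary).
Amari, Romero, Szabo, Whitfield and Bianchi all have classification seniority date 18 Oct 2008, so the next rule applies.
Among Amari, Romero, Szabo, Whitfield and Bianchi, by employee number (higher first): Amari, Romero, Szabo and Whitfield (7615) before Bianchi (2130).
Among Amari, Romero, Szabo and Whitfield, alphabetically by surname: Amari before Romero before Szabo before Whitfield.
Haddad and Okonkwo both have classification seniority date 17 Feb 1993, so the next rule applies.
Haddad and Okonkwo both have employee number 7828, so the next rule applies.
Among Haddad and Okonkwo, alphabetically by surname: Haddad before Okonkwo.
Order: Amari, Romero, Szabo, Whitfield, Bianchi, Haddad, Okonkwo. So position 6.

6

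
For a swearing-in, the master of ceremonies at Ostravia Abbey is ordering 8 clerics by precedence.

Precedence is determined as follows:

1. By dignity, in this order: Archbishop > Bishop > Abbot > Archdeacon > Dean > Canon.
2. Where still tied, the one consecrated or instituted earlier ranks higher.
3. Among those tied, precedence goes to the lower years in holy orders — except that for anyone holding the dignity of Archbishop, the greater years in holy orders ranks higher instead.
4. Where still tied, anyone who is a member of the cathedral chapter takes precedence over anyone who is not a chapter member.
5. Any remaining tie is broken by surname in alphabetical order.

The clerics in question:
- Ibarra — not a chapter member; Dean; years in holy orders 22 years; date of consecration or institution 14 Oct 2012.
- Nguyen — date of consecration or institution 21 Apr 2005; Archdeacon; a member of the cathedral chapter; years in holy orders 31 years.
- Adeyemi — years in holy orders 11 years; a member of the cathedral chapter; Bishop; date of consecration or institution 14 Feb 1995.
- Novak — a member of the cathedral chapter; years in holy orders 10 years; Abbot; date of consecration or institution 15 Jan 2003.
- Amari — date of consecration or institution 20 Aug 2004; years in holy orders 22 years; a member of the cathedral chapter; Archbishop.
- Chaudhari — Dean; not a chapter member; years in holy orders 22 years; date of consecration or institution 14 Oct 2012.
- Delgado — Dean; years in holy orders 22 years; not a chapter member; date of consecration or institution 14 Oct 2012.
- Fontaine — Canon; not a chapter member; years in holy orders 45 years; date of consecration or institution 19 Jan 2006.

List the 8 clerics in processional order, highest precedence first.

Amari, Adeyemi, Novak, Nguyen, Chaudhari, Delgado, Ibarra, Fontaine

By dignity: Amari (Archbishop); then Adeyemi (Bishop); then Novak (Abbot); then Nguyen (Archdeacon); then Chaudhari, Delgado and Ibarra (Dean); then Fontaine (Canon).
Chaudhari, Delgado and Ibarra all have date of consecration or institution 14 Oct 2012, so the next rule applies.
Chaudhari, Delgado and Ibarra all have years in holy orders 22 years, so the next rule applies.
Chaudhari, Delgado and Ibarra are each not a chapter member, so the next rule applies.
Among Chaudhari, Delgado and Ibarra, alphabetically by surname: Chaudhari before Delgado before Ibarra.
Full order: Amari, Adeyemi, Novak, Nguyen, Chaudhari, Delgado, Ibarra, Fontaine.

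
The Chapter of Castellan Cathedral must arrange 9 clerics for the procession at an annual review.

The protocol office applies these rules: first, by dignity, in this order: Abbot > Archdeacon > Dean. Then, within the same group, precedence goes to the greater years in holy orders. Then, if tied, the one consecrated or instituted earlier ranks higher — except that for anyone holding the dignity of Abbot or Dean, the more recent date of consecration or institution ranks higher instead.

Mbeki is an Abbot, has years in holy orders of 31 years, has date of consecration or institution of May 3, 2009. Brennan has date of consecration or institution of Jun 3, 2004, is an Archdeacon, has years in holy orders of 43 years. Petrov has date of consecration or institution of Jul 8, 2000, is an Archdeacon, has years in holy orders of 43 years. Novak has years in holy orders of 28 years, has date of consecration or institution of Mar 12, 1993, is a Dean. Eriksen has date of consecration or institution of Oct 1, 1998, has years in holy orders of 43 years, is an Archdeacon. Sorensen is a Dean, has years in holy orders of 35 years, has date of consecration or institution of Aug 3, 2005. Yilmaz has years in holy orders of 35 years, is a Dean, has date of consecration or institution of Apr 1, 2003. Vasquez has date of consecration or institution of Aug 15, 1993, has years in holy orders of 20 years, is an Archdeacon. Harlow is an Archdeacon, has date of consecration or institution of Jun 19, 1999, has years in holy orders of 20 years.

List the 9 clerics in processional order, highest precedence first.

Mbeki, Eriksen, Petrov, Brennan, Vasquez, Harlow, Sorensen, Yilmaz, Novak

By dignity: Mbeki (Abbot); then Eriksen, Petrov, Brennan, Vasquez and Harlow (Archdeacon); then Sorensen, Yilmaz and Novak (Dean).
Among Eriksen, Petrov, Brennan, Vasquez and Harlow, by years in holy orders (higher first): Eriksen, Petrov and Brennan (43 years) before Vasquez and Harlow (20 years).
Among Eriksen, Petrov and Brennan, by date of consecration or institution (earlier first): Eriksen (Oct 1, 1998) before Petrov (Jul 8, 2000) before Brennan (Jun 3, 2004).
Among Vasquez and Harlow, by date of consecration or institution (earlier first): Vasquez (Aug 15, 1993) before Harlow (Jun 19, 1999).
Among Sorensen, Yilmaz and Novak, by years in holy orders (higher first): Sorensen and Yilmaz (35 years) before Novak (28 years).
Among Sorensen and Yilmaz, by date of consecration or institution (later first) (reversed rule for this group): Sorensen (Aug 3, 2005) before Yilmaz (Apr 1, 2003).
Full order: Mbeki, Eriksen, Petrov, Brennan, Vasquez, Harlow, Sorensen, Yilmaz, Novak.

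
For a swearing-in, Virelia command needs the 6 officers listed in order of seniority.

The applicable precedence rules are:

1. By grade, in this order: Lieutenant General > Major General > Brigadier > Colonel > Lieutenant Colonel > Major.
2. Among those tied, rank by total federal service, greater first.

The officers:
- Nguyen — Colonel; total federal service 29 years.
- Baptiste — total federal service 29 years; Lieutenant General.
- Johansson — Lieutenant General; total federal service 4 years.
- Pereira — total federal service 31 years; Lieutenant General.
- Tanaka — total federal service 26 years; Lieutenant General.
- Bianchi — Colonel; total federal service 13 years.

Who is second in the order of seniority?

By grade: Pereira, Baptiste, Tanaka and Johansson (Lieutenant General); then Nguyen and Bianchi (Colonel).
Among Pereira, Baptiste, Tanaka and Johansson, by total federal service (higher first): Pereira (31 years) before Baptiste (29 years) before Tanaka (26 years) before Johansson (4 years).
Among Nguyen and Bianchi, by total federal service (higher first): Nguyen (29 years) before Bianchi (13 years).
Order: Pereira, Baptiste, Tanaka, Johansson, Nguyen, Bianchi.

Baptiste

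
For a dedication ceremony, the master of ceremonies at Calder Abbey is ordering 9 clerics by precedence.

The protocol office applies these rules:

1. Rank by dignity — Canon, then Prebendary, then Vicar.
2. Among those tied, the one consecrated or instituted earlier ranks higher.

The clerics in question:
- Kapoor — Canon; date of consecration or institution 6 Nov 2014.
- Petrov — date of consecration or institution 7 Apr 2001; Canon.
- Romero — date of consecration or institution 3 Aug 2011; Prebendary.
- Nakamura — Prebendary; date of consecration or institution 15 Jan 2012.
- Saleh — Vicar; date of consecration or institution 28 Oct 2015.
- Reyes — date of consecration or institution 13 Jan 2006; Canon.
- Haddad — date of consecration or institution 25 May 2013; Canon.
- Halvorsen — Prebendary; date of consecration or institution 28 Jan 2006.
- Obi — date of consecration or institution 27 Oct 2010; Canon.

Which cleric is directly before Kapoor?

Haddad

By dignity: Petrov, Reyes, Obi, Haddad and Kapoor (Canon); then Halvorsen, Romero and Nakamura (Prebendary); then Saleh (Vicar).
Among Petrov, Reyes, Obi, Haddad and Kapoor, by date of consecration or institution (earlier first): Petrov (7 Apr 2001) before Reyes (13 Jan 2006) before Obi (27 Oct 2010) before Haddad (25 May 2013) before Kapoor (6 Nov 2014).
Among Halvorsen, Romero and Nakamura, by date of consecration or institution (earlier first): Halvorsen (28 Jan 2006) before Romero (3 Aug 2011) before Nakamura (15 Jan 2012).
Order: Petrov, Reyes, Obi, Haddad, Kapoor, Halvorsen, Romero, Nakamura, Saleh.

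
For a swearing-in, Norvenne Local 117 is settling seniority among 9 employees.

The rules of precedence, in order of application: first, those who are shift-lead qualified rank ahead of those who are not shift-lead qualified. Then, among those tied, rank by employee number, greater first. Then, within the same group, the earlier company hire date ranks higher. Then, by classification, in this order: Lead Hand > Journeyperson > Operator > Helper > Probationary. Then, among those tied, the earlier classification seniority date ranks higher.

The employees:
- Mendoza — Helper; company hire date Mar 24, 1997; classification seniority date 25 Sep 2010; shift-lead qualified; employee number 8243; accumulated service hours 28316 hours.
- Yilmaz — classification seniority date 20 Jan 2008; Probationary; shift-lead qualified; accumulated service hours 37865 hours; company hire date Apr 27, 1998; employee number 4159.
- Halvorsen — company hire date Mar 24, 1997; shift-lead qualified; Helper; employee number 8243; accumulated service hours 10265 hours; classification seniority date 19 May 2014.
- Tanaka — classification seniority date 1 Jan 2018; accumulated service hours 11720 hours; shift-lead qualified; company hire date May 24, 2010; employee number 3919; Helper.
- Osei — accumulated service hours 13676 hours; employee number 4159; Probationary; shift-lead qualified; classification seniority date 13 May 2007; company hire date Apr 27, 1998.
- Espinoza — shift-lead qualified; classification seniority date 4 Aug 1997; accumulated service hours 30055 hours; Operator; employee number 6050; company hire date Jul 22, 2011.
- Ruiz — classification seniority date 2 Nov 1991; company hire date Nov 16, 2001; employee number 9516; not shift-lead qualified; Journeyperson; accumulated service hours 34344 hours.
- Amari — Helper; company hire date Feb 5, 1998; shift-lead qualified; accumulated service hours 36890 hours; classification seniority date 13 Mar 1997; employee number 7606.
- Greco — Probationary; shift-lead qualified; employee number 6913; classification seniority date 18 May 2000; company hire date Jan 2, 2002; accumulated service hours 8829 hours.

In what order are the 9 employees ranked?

Mendoza, Halvorsen, Amari, Greco, Espinoza, Osei, Yilmaz, Tanaka, Ruiz

By the first rule: Mendoza, Halvorsen, Amari, Greco, Espinoza, Osei, Yilmaz and Tanaka (each shift-lead qualified); then Ruiz (not shift-lead qualified).
Among Mendoza, Halvorsen, Amari, Greco, Espinoza, Osei, Yilmaz and Tanaka, by employee number (higher first): Mendoza and Halvorsen (8243) before Amari (7606) before Greco (6913) before Espinoza (6050) before Osei and Yilmaz (4159) before Tanaka (3919).
Mendoza and Halvorsen both have company hire date Mar 24, 1997, so the next rule applies.
Mendoza and Halvorsen are each Helper, so the next rule applies.
Among Mendoza and Halvorsen, by classification seniority date (earlier first): Mendoza (25 Sep 2010) before Halvorsen (19 May 2014).
Osei and Yilmaz both have company hire date Apr 27, 1998, so the next rule applies.
Osei and Yilmaz are each Probationary, so the next rule applies.
Among Osei and Yilmaz, by classification seniority date (earlier first): Osei (13 May 2007) before Yilmaz (20 Jan 2008).
Full order: Mendoza, Halvorsen, Amari, Greco, Espinoza, Osei, Yilmaz, Tanaka, Ruiz.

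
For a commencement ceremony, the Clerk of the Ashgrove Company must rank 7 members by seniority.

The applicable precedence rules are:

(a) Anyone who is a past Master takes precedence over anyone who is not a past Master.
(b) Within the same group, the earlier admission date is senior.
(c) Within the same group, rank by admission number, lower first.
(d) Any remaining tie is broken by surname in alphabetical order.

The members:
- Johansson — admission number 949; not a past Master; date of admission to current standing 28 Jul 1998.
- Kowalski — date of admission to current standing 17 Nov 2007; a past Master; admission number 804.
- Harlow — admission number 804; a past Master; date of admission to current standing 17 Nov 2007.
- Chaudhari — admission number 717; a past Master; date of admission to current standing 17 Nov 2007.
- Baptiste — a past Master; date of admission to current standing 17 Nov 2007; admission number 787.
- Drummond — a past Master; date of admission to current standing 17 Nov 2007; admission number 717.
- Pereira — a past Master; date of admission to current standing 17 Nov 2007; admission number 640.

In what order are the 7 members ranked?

By the first rule: Pereira, Chaudhari, Drummond, Baptiste, Harlow and Kowalski (each a past Master); then Johansson (not a past Master).
Pereira, Chaudhari, Drummond, Baptiste, Harlow and Kowalski all have date of admission to current standing 17 Nov 2007, so the next rule applies.
Among Pereira, Chaudhari, Drummond, Baptiste, Harlow and Kowalski, by admission number (lower first): Pereira (640) before Chaudhari and Drummond (717) before Baptiste (787) before Harlow and Kowalski (804).
Among Chaudhari and Drummond, alphabetically by surname: Chaudhari before Drummond.
Among Harlow and Kowalski, alphabetically by surname: Harlow before Kowalski.
Full order: Pereira, Chaudhari, Drummond, Baptiste, Harlow, Kowalski, Johansson.

Pereira, Chaudhari, Drummond, Baptiste, Harlow, Kowalski, Johansson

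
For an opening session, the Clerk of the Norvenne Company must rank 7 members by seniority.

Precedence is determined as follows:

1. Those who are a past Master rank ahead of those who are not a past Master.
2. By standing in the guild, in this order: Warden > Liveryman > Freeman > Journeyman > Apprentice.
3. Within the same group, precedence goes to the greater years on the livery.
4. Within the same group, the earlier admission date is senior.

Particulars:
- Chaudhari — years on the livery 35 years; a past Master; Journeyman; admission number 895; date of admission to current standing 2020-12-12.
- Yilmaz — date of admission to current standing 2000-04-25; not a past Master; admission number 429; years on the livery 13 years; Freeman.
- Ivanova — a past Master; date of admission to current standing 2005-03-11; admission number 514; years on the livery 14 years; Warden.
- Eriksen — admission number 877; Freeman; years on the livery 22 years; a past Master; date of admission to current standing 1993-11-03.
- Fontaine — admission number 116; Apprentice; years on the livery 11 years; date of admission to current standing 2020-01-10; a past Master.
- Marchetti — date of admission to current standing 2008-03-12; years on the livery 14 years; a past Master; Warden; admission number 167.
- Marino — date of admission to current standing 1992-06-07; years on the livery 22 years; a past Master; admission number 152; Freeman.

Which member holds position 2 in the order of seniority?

By the first rule: Ivanova, Marchetti, Marino, Eriksen, Chaudhari and Fontaine (each a past Master); then Yilmaz (not a past Master).
Among Ivanova, Marchetti, Marino, Eriksen, Chaudhari and Fontaine, by standing in the guild: Ivanova and Marchetti (Warden) before Marino and Eriksen (Freeman) before Chaudhari (Journeyman) before Fontaine (Apprentice).
Ivanova and Marchetti both have years on the livery 14 years, so the next rule applies.
Among Ivanova and Marchetti, by date of admission to current standing (earlier first): Ivanova (2005-03-11) before Marchetti (2008-03-12).
Marino and Eriksen both have years on the livery 22 years, so the next rule applies.
Among Marino and Eriksen, by date of admission to current standing (earlier first): Marino (1992-06-07) before Eriksen (1993-11-03).
Order: Ivanova, Marchetti, Marino, Eriksen, Chaudhari, Fontaine, Yilmaz.

Marchetti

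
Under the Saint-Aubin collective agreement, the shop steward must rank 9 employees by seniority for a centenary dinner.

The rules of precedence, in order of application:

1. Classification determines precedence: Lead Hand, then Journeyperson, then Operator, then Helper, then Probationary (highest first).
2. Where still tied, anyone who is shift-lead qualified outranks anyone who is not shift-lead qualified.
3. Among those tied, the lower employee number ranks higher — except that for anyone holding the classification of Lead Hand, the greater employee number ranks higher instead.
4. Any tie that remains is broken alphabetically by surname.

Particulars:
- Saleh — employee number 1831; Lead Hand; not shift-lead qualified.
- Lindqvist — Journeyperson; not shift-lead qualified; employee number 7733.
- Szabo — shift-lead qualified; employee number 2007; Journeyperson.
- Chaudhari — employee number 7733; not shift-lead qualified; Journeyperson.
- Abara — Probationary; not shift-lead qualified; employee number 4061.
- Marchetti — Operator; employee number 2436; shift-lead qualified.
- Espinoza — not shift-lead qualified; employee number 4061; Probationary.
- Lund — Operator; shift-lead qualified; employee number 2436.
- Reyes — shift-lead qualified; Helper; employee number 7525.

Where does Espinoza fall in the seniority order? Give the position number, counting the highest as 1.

By classification: Saleh (Lead Hand); then Szabo, Chaudhari and Lindqvist (Journeyperson); then Lund and Marchetti (Operator); then Reyes (Helper); then Abara and Espinoza (Probationary).
Among Szabo, Chaudhari and Lindqvist, shift-lead qualified before not shift-lead qualified: Szabo (shift-lead qualified) before Chaudhari and Lindqvist (not shift-lead qualified).
Chaudhari and Lindqvist both have employee number 7733, so the next rule applies.
Among Chaudhari and Lindqvist, alphabetically by surname: Chaudhari before Lindqvist.
Lund and Marchetti are each shift-lead qualified, so the next rule applies.
Lund and Marchetti both have employee number 2436, so the next rule applies.
Among Lund and Marchetti, alphabetically by surname: Lund before Marchetti.
Abara and Espinoza are each not shift-lead qualified, so the next rule applies.
Abara and Espinoza both have employee number 4061, so the next rule applies.
Among Abara and Espinoza, alphabetically by surname: Abara before Espinoza.
Order: Saleh, Szabo, Chaudhari, Lindqvist, Lund, Marchetti, Reyes, Abara, Espinoza. So position 9.

9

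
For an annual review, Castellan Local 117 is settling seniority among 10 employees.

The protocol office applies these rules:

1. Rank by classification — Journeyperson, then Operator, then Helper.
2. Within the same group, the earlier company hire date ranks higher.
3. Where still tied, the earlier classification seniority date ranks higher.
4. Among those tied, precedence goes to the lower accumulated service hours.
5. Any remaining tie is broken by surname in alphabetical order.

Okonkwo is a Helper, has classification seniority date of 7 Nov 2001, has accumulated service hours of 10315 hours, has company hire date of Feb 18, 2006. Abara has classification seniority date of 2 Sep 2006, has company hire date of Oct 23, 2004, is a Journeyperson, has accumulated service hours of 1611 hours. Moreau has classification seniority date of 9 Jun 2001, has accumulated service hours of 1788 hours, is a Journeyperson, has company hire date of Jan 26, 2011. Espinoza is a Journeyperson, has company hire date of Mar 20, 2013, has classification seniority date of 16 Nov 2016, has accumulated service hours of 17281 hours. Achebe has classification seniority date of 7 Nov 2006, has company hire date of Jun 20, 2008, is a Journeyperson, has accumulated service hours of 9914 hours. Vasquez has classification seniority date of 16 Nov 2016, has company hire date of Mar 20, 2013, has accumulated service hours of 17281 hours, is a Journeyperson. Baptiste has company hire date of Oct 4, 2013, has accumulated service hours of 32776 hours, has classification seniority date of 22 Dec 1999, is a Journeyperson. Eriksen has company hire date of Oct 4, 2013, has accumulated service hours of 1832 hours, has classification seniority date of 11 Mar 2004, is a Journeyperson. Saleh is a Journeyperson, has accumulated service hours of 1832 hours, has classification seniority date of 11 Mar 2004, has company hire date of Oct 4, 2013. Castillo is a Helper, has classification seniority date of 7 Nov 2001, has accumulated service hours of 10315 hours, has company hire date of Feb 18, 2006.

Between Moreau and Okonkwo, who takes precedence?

By classification: Abara, Achebe, Moreau, Espinoza, Vasquez, Baptiste, Eriksen and Saleh (Journeyperson); then Castillo and Okonkwo (Helper).
Among Abara, Achebe, Moreau, Espinoza, Vasquez, Baptiste, Eriksen and Saleh, by company hire date (earlier first): Abara (Oct 23, 2004) before Achebe (Jun 20, 2008) before Moreau (Jan 26, 2011) before Espinoza and Vasquez (Mar 20, 2013) before Baptiste, Eriksen and Saleh (Oct 4, 2013).
Espinoza and Vasquez both have classification seniority date 16 Nov 2016, so the next rule applies.
Espinoza and Vasquez both have accumulated service hours 17281 hours, so the next rule applies.
Among Espinoza and Vasquez, alphabetically by surname: Espinoza before Vasquez.
Among Baptiste, Eriksen and Saleh, by classification seniority date (earlier first): Baptiste (22 Dec 1999) before Eriksen and Saleh (11 Mar 2004).
Eriksen and Saleh both have accumulated service hours 1832 hours, so the next rule applies.
Among Eriksen and Saleh, alphabetically by surname: Eriksen before Saleh.
Castillo and Okonkwo both have company hire date Feb 18, 2006, so the next rule applies.
Castillo and Okonkwo both have classification seniority date 7 Nov 2001, so the next rule applies.
Castillo and Okonkwo both have accumulated service hours 10315 hours, so the next rule applies.
Among Castillo and Okonkwo, alphabetically by surname: Castillo before Okonkwo.
So Moreau takes precedence.

Moreau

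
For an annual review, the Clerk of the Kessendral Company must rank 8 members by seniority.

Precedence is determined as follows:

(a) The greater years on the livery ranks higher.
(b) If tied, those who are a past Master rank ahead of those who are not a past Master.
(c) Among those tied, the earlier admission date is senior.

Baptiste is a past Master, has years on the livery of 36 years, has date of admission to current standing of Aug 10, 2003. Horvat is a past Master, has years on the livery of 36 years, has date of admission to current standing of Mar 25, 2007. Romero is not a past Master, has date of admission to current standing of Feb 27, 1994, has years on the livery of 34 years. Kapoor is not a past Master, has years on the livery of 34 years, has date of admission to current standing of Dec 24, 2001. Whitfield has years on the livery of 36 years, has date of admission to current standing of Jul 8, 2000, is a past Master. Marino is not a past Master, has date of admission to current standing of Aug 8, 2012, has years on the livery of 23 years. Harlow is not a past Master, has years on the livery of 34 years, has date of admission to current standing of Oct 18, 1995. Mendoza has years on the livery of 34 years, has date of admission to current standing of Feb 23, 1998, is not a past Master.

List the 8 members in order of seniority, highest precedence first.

Whitfield, Baptiste, Horvat, Romero, Harlow, Mendoza, Kapoor, Marino

By years on the livery (higher first): Whitfield, Baptiste and Horvat (each 36 years); then Romero, Harlow, Mendoza and Kapoor (each 34 years); then Marino (23 years).
Whitfield, Baptiste and Horvat are each a past Master, so the next rule applies.
Among Whitfield, Baptiste and Horvat, by date of admission to current standing (earlier first): Whitfield (Jul 8, 2000) before Baptiste (Aug 10, 2003) before Horvat (Mar 25, 2007).
Romero, Harlow, Mendoza and Kapoor are each not a past Master, so the next rule applies.
Among Romero, Harlow, Mendoza and Kapoor, by date of admission to current standing (earlier first): Romero (Feb 27, 1994) before Harlow (Oct 18, 1995) before Mendoza (Feb 23, 1998) before Kapoor (Dec 24, 2001).
Full order: Whitfield, Baptiste, Horvat, Romero, Harlow, Mendoza, Kapoor, Marino.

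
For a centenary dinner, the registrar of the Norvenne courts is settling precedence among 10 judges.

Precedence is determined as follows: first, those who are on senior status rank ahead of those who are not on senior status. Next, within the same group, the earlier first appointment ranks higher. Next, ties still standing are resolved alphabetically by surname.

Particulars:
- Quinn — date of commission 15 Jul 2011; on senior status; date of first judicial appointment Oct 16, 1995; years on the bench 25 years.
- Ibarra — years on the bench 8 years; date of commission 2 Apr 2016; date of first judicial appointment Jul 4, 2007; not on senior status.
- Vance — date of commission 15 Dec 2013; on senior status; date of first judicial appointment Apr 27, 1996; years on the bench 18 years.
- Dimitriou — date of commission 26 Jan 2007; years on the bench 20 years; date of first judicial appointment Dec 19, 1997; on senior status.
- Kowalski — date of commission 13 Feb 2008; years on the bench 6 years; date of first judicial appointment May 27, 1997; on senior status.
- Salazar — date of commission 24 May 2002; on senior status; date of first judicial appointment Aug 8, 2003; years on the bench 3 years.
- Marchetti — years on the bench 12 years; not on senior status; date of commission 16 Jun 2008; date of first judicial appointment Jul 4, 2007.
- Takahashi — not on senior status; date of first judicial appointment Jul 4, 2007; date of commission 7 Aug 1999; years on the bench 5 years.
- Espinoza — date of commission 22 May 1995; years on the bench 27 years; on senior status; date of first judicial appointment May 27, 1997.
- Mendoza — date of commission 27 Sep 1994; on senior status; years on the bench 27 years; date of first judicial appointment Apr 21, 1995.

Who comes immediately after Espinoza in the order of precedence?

By the first rule: Mendoza, Quinn, Vance, Espinoza, Kowalski, Dimitriou and Salazar (each on senior status); then Ibarra, Marchetti and Takahashi (each not on senior status).
Among Mendoza, Quinn, Vance, Espinoza, Kowalski, Dimitriou and Salazar, by date of first judicial appointment (earlier first): Mendoza (Apr 21, 1995) before Quinn (Oct 16, 1995) before Vance (Apr 27, 1996) before Espinoza and Kowalski (May 27, 1997) before Dimitriou (Dec 19, 1997) before Salazar (Aug 8, 2003).
Among Espinoza and Kowalski, alphabetically by surname: Espinoza before Kowalski.
Ibarra, Marchetti and Takahashi all have date of first judicial appointment Jul 4, 2007, so the next rule applies.
Among Ibarra, Marchetti and Takahashi, alphabetically by surname: Ibarra before Marchetti before Takahashi.
Order: Mendoza, Quinn, Vance, Espinoza, Kowalski, Dimitriou, Salazar, Ibarra, Marchetti, Takahashi.

Kowalski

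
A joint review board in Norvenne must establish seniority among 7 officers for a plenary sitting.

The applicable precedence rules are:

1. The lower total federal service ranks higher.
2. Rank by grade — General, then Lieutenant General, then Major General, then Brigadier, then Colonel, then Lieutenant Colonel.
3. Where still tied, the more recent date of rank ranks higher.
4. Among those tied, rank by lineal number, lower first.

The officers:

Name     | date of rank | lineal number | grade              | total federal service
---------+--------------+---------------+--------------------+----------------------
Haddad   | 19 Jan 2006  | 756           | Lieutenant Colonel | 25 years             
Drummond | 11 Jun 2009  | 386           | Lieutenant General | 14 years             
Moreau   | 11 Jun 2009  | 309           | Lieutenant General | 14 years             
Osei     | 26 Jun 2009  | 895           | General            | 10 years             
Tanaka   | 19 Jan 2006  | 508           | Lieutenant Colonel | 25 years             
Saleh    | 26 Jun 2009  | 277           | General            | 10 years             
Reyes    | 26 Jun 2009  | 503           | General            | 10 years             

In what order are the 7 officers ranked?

By total federal service (lower first): Saleh, Reyes and Osei (each 10 years); then Moreau and Drummond (both 14 years); then Tanaka and Haddad (both 25 years).
Saleh, Reyes and Osei are each General, so the next rule applies.
Saleh, Reyes and Osei all have date of rank 26 Jun 2009, so the next rule applies.
Among Saleh, Reyes and Osei, by lineal number (lower first): Saleh (277) before Reyes (503) before Osei (895).
Moreau and Drummond are each Lieutenant General, so the next rule applies.
Moreau and Drummond both have date of rank 11 Jun 2009, so the next rule applies.
Among Moreau and Drummond, by lineal number (lower first): Moreau (309) before Drummond (386).
Tanaka and Haddad are each Lieutenant Colonel, so the next rule applies.
Tanaka and Haddad both have date of rank 19 Jan 2006, so the next rule applies.
Among Tanaka and Haddad, by lineal number (lower first): Tanaka (508) before Haddad (756).
Full order: Saleh, Reyes, Osei, Moreau, Drummond, Tanaka, Haddad.

Saleh, Reyes, Osei, Moreau, Drummond, Tanaka, Haddad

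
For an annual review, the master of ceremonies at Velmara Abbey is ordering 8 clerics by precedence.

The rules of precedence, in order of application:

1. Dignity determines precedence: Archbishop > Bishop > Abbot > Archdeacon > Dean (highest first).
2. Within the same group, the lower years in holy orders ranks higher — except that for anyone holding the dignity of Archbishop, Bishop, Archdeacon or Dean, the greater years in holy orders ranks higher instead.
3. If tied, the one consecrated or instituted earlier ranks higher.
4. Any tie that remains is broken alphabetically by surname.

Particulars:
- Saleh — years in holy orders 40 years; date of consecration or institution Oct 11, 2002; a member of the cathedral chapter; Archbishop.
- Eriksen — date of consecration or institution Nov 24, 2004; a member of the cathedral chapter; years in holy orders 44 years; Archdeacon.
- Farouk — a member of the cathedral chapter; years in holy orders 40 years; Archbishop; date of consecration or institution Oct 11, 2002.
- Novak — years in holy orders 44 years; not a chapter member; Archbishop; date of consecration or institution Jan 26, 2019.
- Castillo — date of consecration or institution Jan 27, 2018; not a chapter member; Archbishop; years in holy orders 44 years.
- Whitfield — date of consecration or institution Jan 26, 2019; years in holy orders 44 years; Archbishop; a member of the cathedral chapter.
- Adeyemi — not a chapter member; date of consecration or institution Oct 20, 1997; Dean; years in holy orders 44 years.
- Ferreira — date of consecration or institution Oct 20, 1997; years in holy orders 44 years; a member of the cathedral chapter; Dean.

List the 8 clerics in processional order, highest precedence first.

Castillo, Novak, Whitfield, Farouk, Saleh, Eriksen, Adeyemi, Ferreira

By dignity: Castillo, Novak, Whitfield, Farouk and Saleh (Archbishop); then Eriksen (Archdeacon); then Adeyemi and Ferreira (Dean).
Among Castillo, Novak, Whitfield, Farouk and Saleh, by years in holy orders (higher first) (reversed rule for this group): Castillo, Novak and Whitfield (44 years) before Farouk and Saleh (40 years).
Among Castillo, Novak and Whitfield, by date of consecration or institution (earlier first): Castillo (Jan 27, 2018) before Novak and Whitfield (Jan 26, 2019).
Among Novak and Whitfield, alphabetically by surname: Novak before Whitfield.
Farouk and Saleh both have date of consecration or institution Oct 11, 2002, so the next rule applies.
Among Farouk and Saleh, alphabetically by surname: Farouk before Saleh.
Adeyemi and Ferreira both have years in holy orders 44 years, so the next rule applies.
Adeyemi and Ferreira both have date of consecration or institution Oct 20, 1997, so the next rule applies.
Among Adeyemi and Ferreira, alphabetically by surname: Adeyemi before Ferreira.
Full order: Castillo, Novak, Whitfield, Farouk, Saleh, Eriksen, Adeyemi, Ferreira.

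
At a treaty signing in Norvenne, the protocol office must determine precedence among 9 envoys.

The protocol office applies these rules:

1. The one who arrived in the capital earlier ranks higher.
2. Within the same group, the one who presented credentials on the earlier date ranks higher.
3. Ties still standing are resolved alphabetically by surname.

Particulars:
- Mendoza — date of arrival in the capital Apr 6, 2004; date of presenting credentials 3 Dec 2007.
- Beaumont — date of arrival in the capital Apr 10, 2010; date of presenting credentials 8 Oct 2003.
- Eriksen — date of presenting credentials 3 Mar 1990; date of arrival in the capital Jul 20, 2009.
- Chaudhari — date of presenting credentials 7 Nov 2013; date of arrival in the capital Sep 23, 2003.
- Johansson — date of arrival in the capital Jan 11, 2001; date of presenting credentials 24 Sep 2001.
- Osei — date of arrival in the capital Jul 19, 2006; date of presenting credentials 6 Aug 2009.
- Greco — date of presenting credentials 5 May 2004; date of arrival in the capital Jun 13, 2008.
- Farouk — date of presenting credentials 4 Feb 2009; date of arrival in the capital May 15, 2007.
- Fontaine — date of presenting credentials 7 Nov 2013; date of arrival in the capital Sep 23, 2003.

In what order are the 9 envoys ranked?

By date of arrival in the capital (earlier first): Johansson (Jan 11, 2001); then Chaudhari and Fontaine (both Sep 23, 2003); then Mendoza (Apr 6, 2004); then Osei (Jul 19, 2006); then Farouk (May 15, 2007); then Greco (Jun 13, 2008); then Eriksen (Jul 20, 2009); then Beaumont (Apr 10, 2010).
Chaudhari and Fontaine both have date of presenting credentials 7 Nov 2013, so the next rule applies.
Among Chaudhari and Fontaine, alphabetically by surname: Chaudhari before Fontaine.
Full order: Johansson, Chaudhari, Fontaine, Mendoza, Osei, Farouk, Greco, Eriksen, Beaumont.

Johansson, Chaudhari, Fontaine, Mendoza, Osei, Farouk, Greco, Eriksen, Beaumont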